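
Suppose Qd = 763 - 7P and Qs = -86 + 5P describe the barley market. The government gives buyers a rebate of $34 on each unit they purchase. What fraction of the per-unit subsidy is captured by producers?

Pre-subsidy: 763 - 7P = -86 + 5P gives P* = 70.75, Q* = 267.75.
With the rebate, buyers effectively pay Pb = Ps − 34, where Ps is the price sellers receive.
Demand in terms of Ps becomes Qd = 763 − 7(Ps − 34) = 1001 - 7Ps. Setting this equal to supply: 1001 - 7Ps = -86 + 5Ps, so Ps = 1087/12.
Buyers pay Pb = 1087/12 − 34 = 679/12; Q' = -86 + 5·(1087/12) = 4403/12.
Buyers' price falls by P* − Pb = 70.75 − 679/12 = 85/6; sellers' price rises by Ps − P* = 1087/12 − 70.75 = 119/6.
So producers capture (119/6)/34 = 7/12 of each unit of subsidy.

Producer share = 7/12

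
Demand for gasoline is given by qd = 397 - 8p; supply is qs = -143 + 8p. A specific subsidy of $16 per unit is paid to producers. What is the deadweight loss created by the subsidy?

Pre-subsidy: 397 - 8p = -143 + 8p gives p* = 33.75, q* = 127.
With the subsidy, sellers receive ps = pb + 16 for each unit, where pb is the price buyers pay.
Supply in terms of pb becomes qs = -143 + 8(pb + 16) = -15 + 8pb. Setting this equal to demand: 397 - 8pb = -15 + 8pb, so pb = 25.75.
Sellers receive ps = 25.75 + 16 = 41.75; q' = 397 − 8·25.75 = 191.
The subsidy expands output by 191 − 127 = 64 past the efficient level; on those units the gap between marginal cost and willingness to pay runs from 0 up to 16.
DWL = ½ × 16 × 64 = 512.

Deadweight loss = $512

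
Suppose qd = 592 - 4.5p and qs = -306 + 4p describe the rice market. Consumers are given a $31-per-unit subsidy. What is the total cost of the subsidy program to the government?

Pre-subsidy: 592 - 4.5p = -306 + 4p gives p* = 1796/17, q* = 1982/17.
With the rebate, buyers effectively pay pb = ps − 31, where ps is the price sellers receive.
Demand in terms of ps becomes qd = 592 − 4.5(ps − 31) = 731.5 - 4.5ps. Setting this equal to supply: 731.5 - 4.5ps = -306 + 4ps, so ps = 2075/17.
Buyers pay pb = 2075/17 − 31 = 1548/17; q' = -306 + 4·(2075/17) = 3098/17.
Government outlay = subsidy × quantity = 31 × 3098/17 = 96038/17.

Government cost = 96038/17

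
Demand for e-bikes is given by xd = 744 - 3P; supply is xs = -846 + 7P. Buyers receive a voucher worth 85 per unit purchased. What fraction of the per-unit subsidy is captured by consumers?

Consumer share = 0.7

Pre-subsidy: 744 - 3P = -846 + 7P gives P* = 159, x* = 267.
With the rebate, buyers effectively pay Pb = Ps − 85, where Ps is the price sellers receive.
Demand in terms of Ps becomes xd = 744 − 3(Ps − 85) = 999 - 3Ps. Setting this equal to supply: 999 - 3Ps = -846 + 7Ps, so Ps = 184.5.
Buyers pay Pb = 184.5 − 85 = 99.5; x' = -846 + 7·184.5 = 445.5.
Buyers' price falls by P* − Pb = 159 − 99.5 = 59.5; sellers' price rises by Ps − P* = 184.5 − 159 = 25.5.
So consumers capture 59.5/85 = 0.7 of each unit of subsidy.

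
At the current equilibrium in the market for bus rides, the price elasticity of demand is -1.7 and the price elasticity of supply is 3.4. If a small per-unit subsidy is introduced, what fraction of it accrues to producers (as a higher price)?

For a small subsidy around the equilibrium, the benefit split depends on the relative slopes, which at a point are proportional to the elasticities.
Buyer share = εs/(εs + |εd|) = 3.4/(3.4 + 1.7) = 2/3; seller share = |εd|/(εs + |εd|) = 1/3.
So producers capture 1/3 of the subsidy.

Producer share = 1/3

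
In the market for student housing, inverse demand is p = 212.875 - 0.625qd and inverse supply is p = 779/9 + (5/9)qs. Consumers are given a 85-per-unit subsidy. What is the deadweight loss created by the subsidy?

Pre-subsidy: 212.875 - 0.625q = 779/9 + (5/9)q gives q* = 107 and p* = 146.
With the rebate, buyers effectively pay pb = ps − 85, where ps is the price sellers receive.
On the curves, pb = 212.875 - 0.625q and ps = 779/9 + (5/9)q; the wedge ps − pb = 85 gives 779/9 + (5/9)q − (212.875 - 0.625q) = 85, so q' = 179.
Then pb = 212.875 − 0.625·179 = 101 and ps = 779/9 + (5/9)·179 = 186.
The subsidy expands output by 179 − 107 = 72 past the efficient level; on those units the gap between marginal cost and willingness to pay runs from 0 up to 85.
DWL = ½ × 85 × 72 = 3060.

Deadweight loss = 3060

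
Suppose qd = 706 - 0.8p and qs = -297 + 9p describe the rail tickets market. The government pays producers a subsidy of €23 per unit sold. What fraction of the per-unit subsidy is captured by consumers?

Pre-subsidy: 706 - 0.8p = -297 + 9p gives p* = 5015/49, q* = 30582/49.
With the subsidy, sellers receive ps = pb + 23 for each unit, where pb is the price buyers pay.
Supply in terms of pb becomes qs = -297 + 9(pb + 23) = -90 + 9pb. Setting this equal to demand: 706 - 0.8pb = -90 + 9pb, so pb = 3980/49.
Sellers receive ps = 3980/49 + 23 = 5107/49; q' = 706 − 0.8·(3980/49) = 31410/49.
Buyers' price falls by p* − pb = 5015/49 − 3980/49 = 1035/49; sellers' price rises by ps − p* = 5107/49 − 5015/49 = 92/49.
So consumers capture (1035/49)/23 = 45/49 of each unit of subsidy.

Consumer share = 45/49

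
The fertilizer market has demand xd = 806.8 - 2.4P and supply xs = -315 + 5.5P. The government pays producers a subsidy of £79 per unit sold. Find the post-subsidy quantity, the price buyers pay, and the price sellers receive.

x' = 598; buyers pay £87; sellers receive £166

Pre-subsidy: 806.8 - 2.4P = -315 + 5.5P gives P* = 142, x* = 466.
With the subsidy, sellers receive Ps = Pb + 79 for each unit, where Pb is the price buyers pay.
Supply in terms of Pb becomes xs = -315 + 5.5(Pb + 79) = 119.5 + 5.5Pb. Setting this equal to demand: 806.8 - 2.4Pb = 119.5 + 5.5Pb, so Pb = 87.
Sellers receive Ps = 87 + 79 = 166; x' = 806.8 − 2.4·87 = 598.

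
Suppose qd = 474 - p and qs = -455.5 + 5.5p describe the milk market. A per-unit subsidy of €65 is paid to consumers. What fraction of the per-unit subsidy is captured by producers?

Pre-subsidy: 474 - p = -455.5 + 5.5p gives p* = 143, q* = 331.
With the rebate, buyers effectively pay pb = ps − 65, where ps is the price sellers receive.
Demand in terms of ps becomes qd = 474 − 1(ps − 65) = 539 - ps. Setting this equal to supply: 539 - ps = -455.5 + 5.5ps, so ps = 153.
Buyers pay pb = 153 − 65 = 88; q' = -455.5 + 5.5·153 = 386.
Buyers' price falls by p* − pb = 143 − 88 = 55; sellers' price rises by ps − p* = 153 − 143 = 10.
So producers capture 10/65 = 2/13 of each unit of subsidy.

Producer share = 2/13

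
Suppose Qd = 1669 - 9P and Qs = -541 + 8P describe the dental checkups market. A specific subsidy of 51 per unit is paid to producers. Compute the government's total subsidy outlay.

Government cost = 36465

Pre-subsidy: 1669 - 9P = -541 + 8P gives P* = 130, Q* = 499.
With the subsidy, sellers receive Ps = Pb + 51 for each unit, where Pb is the price buyers pay.
Supply in terms of Pb becomes Qs = -541 + 8(Pb + 51) = -133 + 8Pb. Setting this equal to demand: 1669 - 9Pb = -133 + 8Pb, so Pb = 106.
Sellers receive Ps = 106 + 51 = 157; Q' = 1669 − 9·106 = 715.
Government outlay = subsidy × quantity = 51 × 715 = 36465.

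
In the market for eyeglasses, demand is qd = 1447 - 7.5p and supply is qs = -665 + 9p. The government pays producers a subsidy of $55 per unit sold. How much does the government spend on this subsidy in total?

Pre-subsidy: 1447 - 7.5p = -665 + 9p gives p* = 128, q* = 487.
With the subsidy, sellers receive ps = pb + 55 for each unit, where pb is the price buyers pay.
Supply in terms of pb becomes qs = -665 + 9(pb + 55) = -170 + 9pb. Setting this equal to demand: 1447 - 7.5pb = -170 + 9pb, so pb = 98.
Sellers receive ps = 98 + 55 = 153; q' = 1447 − 7.5·98 = 712.
Government outlay = subsidy × quantity = 55 × 712 = 39160.

Government cost = $39160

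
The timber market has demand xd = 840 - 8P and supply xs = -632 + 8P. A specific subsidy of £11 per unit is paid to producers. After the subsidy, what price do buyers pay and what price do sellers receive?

Buyers pay £86.5; sellers receive £97.5

Pre-subsidy: 840 - 8P = -632 + 8P gives P* = 92, x* = 104.
With the subsidy, sellers receive Ps = Pb + 11 for each unit, where Pb is the price buyers pay.
Supply in terms of Pb becomes xs = -632 + 8(Pb + 11) = -544 + 8Pb. Setting this equal to demand: 840 - 8Pb = -544 + 8Pb, so Pb = 86.5.
Sellers receive Ps = 86.5 + 11 = 97.5; x' = 840 − 8·86.5 = 148.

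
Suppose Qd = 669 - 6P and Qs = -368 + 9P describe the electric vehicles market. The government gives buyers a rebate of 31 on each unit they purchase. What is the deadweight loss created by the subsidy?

Pre-subsidy: 669 - 6P = -368 + 9P gives P* = 1037/15, Q* = 254.2.
With the rebate, buyers effectively pay Pb = Ps − 31, where Ps is the price sellers receive.
Demand in terms of Ps becomes Qd = 669 − 6(Ps − 31) = 855 - 6Ps. Setting this equal to supply: 855 - 6Ps = -368 + 9Ps, so Ps = 1223/15.
Buyers pay Pb = 1223/15 − 31 = 758/15; Q' = -368 + 9·(1223/15) = 365.8.
The subsidy expands output by 365.8 − 254.2 = 111.6 past the efficient level; on those units the gap between marginal cost and willingness to pay runs from 0 up to 31.
DWL = ½ × 31 × 111.6 = 1729.8.

Deadweight loss = 1729.8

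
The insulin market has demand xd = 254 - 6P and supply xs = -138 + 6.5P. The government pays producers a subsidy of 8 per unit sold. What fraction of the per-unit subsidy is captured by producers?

Producer share = 0.48

Pre-subsidy: 254 - 6P = -138 + 6.5P gives P* = 31.36, x* = 65.84.
With the subsidy, sellers receive Ps = Pb + 8 for each unit, where Pb is the price buyers pay.
Supply in terms of Pb becomes xs = -138 + 6.5(Pb + 8) = -86 + 6.5Pb. Setting this equal to demand: 254 - 6Pb = -86 + 6.5Pb, so Pb = 27.2.
Sellers receive Ps = 27.2 + 8 = 35.2; x' = 254 − 6·27.2 = 90.8.
Buyers' price falls by P* − Pb = 31.36 − 27.2 = 4.16; sellers' price rises by Ps − P* = 35.2 − 31.36 = 3.84.
So producers capture 3.84/8 = 0.48 of each unit of subsidy.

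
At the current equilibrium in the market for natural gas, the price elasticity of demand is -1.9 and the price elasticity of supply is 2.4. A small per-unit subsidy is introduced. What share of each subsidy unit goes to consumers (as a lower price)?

For a small subsidy around the equilibrium, the benefit split depends on the relative slopes, which at a point are proportional to the elasticities.
Buyer share = εs/(εs + |εd|) = 2.4/(2.4 + 1.9) = 24/43; seller share = |εd|/(εs + |εd|) = 19/43.

Consumer share = 24/43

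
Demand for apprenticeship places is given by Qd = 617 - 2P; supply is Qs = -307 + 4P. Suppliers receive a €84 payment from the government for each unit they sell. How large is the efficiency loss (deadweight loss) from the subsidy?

Pre-subsidy: 617 - 2P = -307 + 4P gives P* = 154, Q* = 309.
With the subsidy, sellers receive Ps = Pb + 84 for each unit, where Pb is the price buyers pay.
Supply in terms of Pb becomes Qs = -307 + 4(Pb + 84) = 29 + 4Pb. Setting this equal to demand: 617 - 2Pb = 29 + 4Pb, so Pb = 98.
Sellers receive Ps = 98 + 84 = 182; Q' = 617 − 2·98 = 421.
The subsidy expands output by 421 − 309 = 112 past the efficient level; on those units the gap between marginal cost and willingness to pay runs from 0 up to 84.
DWL = ½ × 84 × 112 = 4704.

Deadweight loss = €4704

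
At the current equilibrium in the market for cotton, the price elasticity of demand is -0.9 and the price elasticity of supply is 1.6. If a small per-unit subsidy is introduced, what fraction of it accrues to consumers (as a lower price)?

For a small subsidy around the equilibrium, the benefit split depends on the relative slopes, which at a point are proportional to the elasticities.
Buyer share = εs/(εs + |εd|) = 1.6/(1.6 + 0.9) = 0.64; seller share = |εd|/(εs + |εd|) = 0.36.

Consumer share = 0.64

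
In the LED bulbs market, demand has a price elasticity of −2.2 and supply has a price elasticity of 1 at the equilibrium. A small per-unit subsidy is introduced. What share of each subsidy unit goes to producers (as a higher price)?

Producer share = 0.6875

For a small subsidy around the equilibrium, the benefit split depends on the relative slopes, which at a point are proportional to the elasticities.
Buyer share = εs/(εs + |εd|) = 1/(1 + 2.2) = 0.3125; seller share = |εd|/(εs + |εd|) = 0.6875.
So producers capture 0.6875 of the subsidy.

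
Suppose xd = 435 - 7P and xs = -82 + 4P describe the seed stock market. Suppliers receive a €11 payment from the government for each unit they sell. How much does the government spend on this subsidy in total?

Government cost = €1474

Pre-subsidy: 435 - 7P = -82 + 4P gives P* = 47, x* = 106.
With the subsidy, sellers receive Ps = Pb + 11 for each unit, where Pb is the price buyers pay.
Supply in terms of Pb becomes xs = -82 + 4(Pb + 11) = -38 + 4Pb. Setting this equal to demand: 435 - 7Pb = -38 + 4Pb, so Pb = 43.
Sellers receive Ps = 43 + 11 = 54; x' = 435 − 7·43 = 134.
Government outlay = subsidy × quantity = 11 × 134 = 1474.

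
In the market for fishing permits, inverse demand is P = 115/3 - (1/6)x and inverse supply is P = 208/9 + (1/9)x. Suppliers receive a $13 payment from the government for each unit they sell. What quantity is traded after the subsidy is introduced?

Pre-subsidy: 115/3 - (1/6)x = 208/9 + (1/9)x gives x* = 54.8 and P* = 29.2.
With the subsidy, sellers receive Ps = Pb + 13 for each unit, where Pb is the price buyers pay.
On the curves, Pb = 115/3 - (1/6)x and Ps = 208/9 + (1/9)x; the wedge Ps − Pb = 13 gives 208/9 + (1/9)x − (115/3 - (1/6)x) = 13, so x' = 101.6.
Then Pb = 115/3 − (1/6)·101.6 = 21.4 and Ps = 208/9 + (1/9)·101.6 = 34.4.

x' = 101.6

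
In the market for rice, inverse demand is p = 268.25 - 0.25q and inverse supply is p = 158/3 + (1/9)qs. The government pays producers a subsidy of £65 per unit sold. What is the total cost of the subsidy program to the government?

Government cost = £50505

Pre-subsidy: 268.25 - 0.25q = 158/3 + (1/9)q gives q* = 597 and p* = 119.
With the subsidy, sellers receive ps = pb + 65 for each unit, where pb is the price buyers pay.
On the curves, pb = 268.25 - 0.25q and ps = 158/3 + (1/9)q; the wedge ps − pb = 65 gives 158/3 + (1/9)q − (268.25 - 0.25q) = 65, so q' = 777.
Then pb = 268.25 − 0.25·777 = 74 and ps = 158/3 + (1/9)·777 = 139.
Government outlay = subsidy × quantity = 65 × 777 = 50505.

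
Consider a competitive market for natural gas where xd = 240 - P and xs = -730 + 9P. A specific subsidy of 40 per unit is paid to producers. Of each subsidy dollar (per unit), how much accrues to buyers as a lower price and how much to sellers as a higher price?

Pre-subsidy: 240 - P = -730 + 9P gives P* = 97, x* = 143.
With the subsidy, sellers receive Ps = Pb + 40 for each unit, where Pb is the price buyers pay.
Supply in terms of Pb becomes xs = -730 + 9(Pb + 40) = -370 + 9Pb. Setting this equal to demand: 240 - Pb = -370 + 9Pb, so Pb = 61.
Sellers receive Ps = 61 + 40 = 101; x' = 240 − 1·61 = 179.
Buyers' price falls by P* − Pb = 97 − 61 = 36; sellers' price rises by Ps − P* = 101 − 97 = 4.

Buyers gain 36 per unit; sellers gain 4 per unit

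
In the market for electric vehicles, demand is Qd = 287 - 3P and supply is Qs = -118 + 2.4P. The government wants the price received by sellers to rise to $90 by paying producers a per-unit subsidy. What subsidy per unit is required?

Required subsidy s = $27 per unit

At a seller price of 90, quantity supplied is -118 + 2.4·90 = 98.
Buyers absorb 98 only when they pay Pb with 287 − 3·Pb = 98, i.e. Pb = 63.
s = Ps − Pb = 90 − 63 = 27.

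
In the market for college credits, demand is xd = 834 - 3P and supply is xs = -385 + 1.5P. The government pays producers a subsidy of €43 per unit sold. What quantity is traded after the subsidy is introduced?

x' = 193/3

Pre-subsidy: 834 - 3P = -385 + 1.5P gives P* = 2438/9, x* = 64/3.
With the subsidy, sellers receive Ps = Pb + 43 for each unit, where Pb is the price buyers pay.
Supply in terms of Pb becomes xs = -385 + 1.5(Pb + 43) = -320.5 + 1.5Pb. Setting this equal to demand: 834 - 3Pb = -320.5 + 1.5Pb, so Pb = 2309/9.
Sellers receive Ps = 2309/9 + 43 = 2696/9; x' = 834 − 3·(2309/9) = 193/3.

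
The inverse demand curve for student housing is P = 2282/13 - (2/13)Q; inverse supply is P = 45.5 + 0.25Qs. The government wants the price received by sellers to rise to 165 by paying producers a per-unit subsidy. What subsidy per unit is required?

At a seller price of 165, quantity supplied is -182 + 4·165 = 478.
Buyers absorb 478 only when they pay Pb = 2282/13 − (2/13)·478 = 102.
s = Ps − Pb = 165 − 102 = 63.

Required subsidy s = 63 per unit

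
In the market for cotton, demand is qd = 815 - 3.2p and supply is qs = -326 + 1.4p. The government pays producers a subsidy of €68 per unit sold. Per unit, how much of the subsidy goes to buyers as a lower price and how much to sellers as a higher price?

Buyers gain 476/23 per unit; sellers gain 1088/23 per unit

Pre-subsidy: 815 - 3.2p = -326 + 1.4p gives p* = 5705/23, q* = 489/23.
With the subsidy, sellers receive ps = pb + 68 for each unit, where pb is the price buyers pay.
Supply in terms of pb becomes qs = -326 + 1.4(pb + 68) = -230.8 + 1.4pb. Setting this equal to demand: 815 - 3.2pb = -230.8 + 1.4pb, so pb = 5229/23.
Sellers receive ps = 5229/23 + 68 = 6793/23; q' = 815 − 3.2·(5229/23) = 10061/115.
Buyers' price falls by p* − pb = 5705/23 − 5229/23 = 476/23; sellers' price rises by ps − p* = 6793/23 − 5705/23 = 1088/23.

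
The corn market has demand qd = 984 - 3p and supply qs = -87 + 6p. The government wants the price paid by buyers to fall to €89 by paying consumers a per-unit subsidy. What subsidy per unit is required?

Required subsidy s = €45 per unit

At a buyer price of 89, quantity demanded is 984 − 3·89 = 717.
Sellers supply 717 only when they receive ps with -87 + 6·ps = 717, i.e. ps = 134.
s = ps − pb = 134 − 89 = 45.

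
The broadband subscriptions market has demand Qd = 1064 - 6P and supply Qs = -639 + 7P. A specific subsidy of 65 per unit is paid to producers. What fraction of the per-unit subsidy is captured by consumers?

Consumer share = 7/13

Pre-subsidy: 1064 - 6P = -639 + 7P gives P* = 131, Q* = 278.
With the subsidy, sellers receive Ps = Pb + 65 for each unit, where Pb is the price buyers pay.
Supply in terms of Pb becomes Qs = -639 + 7(Pb + 65) = -184 + 7Pb. Setting this equal to demand: 1064 - 6Pb = -184 + 7Pb, so Pb = 96.
Sellers receive Ps = 96 + 65 = 161; Q' = 1064 − 6·96 = 488.
Buyers' price falls by P* − Pb = 131 − 96 = 35; sellers' price rises by Ps − P* = 161 − 131 = 30.
So consumers capture 35/65 = 7/13 of each unit of subsidy.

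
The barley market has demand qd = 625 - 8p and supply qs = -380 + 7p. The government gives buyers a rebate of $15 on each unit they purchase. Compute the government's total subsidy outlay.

Pre-subsidy: 625 - 8p = -380 + 7p gives p* = 67, q* = 89.
With the rebate, buyers effectively pay pb = ps − 15, where ps is the price sellers receive.
Demand in terms of ps becomes qd = 625 − 8(ps − 15) = 745 - 8ps. Setting this equal to supply: 745 - 8ps = -380 + 7ps, so ps = 75.
Buyers pay pb = 75 − 15 = 60; q' = -380 + 7·75 = 145.
Government outlay = subsidy × quantity = 15 × 145 = 2175.

Government cost = $2175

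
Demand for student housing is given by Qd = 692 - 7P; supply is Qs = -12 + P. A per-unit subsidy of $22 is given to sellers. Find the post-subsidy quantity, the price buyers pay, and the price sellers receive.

Q' = 95.25; buyers pay $85.25; sellers receive $107.25

Pre-subsidy: 692 - 7P = -12 + P gives P* = 88, Q* = 76.
With the subsidy, sellers receive Ps = Pb + 22 for each unit, where Pb is the price buyers pay.
Supply in terms of Pb becomes Qs = -12 + 1(Pb + 22) = 10 + Pb. Setting this equal to demand: 692 - 7Pb = 10 + Pb, so Pb = 85.25.
Sellers receive Ps = 85.25 + 22 = 107.25; Q' = 692 − 7·85.25 = 95.25.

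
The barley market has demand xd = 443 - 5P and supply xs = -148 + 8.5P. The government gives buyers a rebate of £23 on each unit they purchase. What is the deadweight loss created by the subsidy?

Deadweight loss = 44965/54

Pre-subsidy: 443 - 5P = -148 + 8.5P gives P* = 394/9, x* = 2017/9.
With the rebate, buyers effectively pay Pb = Ps − 23, where Ps is the price sellers receive.
Demand in terms of Ps becomes xd = 443 − 5(Ps − 23) = 558 - 5Ps. Setting this equal to supply: 558 - 5Ps = -148 + 8.5Ps, so Ps = 1412/27.
Buyers pay Pb = 1412/27 − 23 = 791/27; x' = -148 + 8.5·(1412/27) = 8006/27.
The subsidy expands output by 8006/27 − 2017/9 = 1955/27 past the efficient level; on those units the gap between marginal cost and willingness to pay runs from 0 up to 23.
DWL = ½ × 23 × 1955/27 = 44965/54.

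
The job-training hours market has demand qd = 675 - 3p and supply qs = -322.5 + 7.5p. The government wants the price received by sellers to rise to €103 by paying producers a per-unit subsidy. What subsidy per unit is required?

Required subsidy s = €28 per unit

At a seller price of 103, quantity supplied is -322.5 + 7.5·103 = 450.
Buyers absorb 450 only when they pay pb with 675 − 3·pb = 450, i.e. pb = 75.
s = ps − pb = 103 − 75 = 28.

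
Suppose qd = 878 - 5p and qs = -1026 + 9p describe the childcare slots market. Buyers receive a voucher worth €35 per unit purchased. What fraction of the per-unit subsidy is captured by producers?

Pre-subsidy: 878 - 5p = -1026 + 9p gives p* = 136, q* = 198.
With the rebate, buyers effectively pay pb = ps − 35, where ps is the price sellers receive.
Demand in terms of ps becomes qd = 878 − 5(ps − 35) = 1053 - 5ps. Setting this equal to supply: 1053 - 5ps = -1026 + 9ps, so ps = 148.5.
Buyers pay pb = 148.5 − 35 = 113.5; q' = -1026 + 9·148.5 = 310.5.
Buyers' price falls by p* − pb = 136 − 113.5 = 22.5; sellers' price rises by ps − p* = 148.5 − 136 = 12.5.
So producers capture 12.5/35 = 5/14 of each unit of subsidy.

Producer share = 5/14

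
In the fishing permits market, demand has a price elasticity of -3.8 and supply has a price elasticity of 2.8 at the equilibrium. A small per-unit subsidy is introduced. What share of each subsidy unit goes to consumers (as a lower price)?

Consumer share = 14/33

For a small subsidy around the equilibrium, the benefit split depends on the relative slopes, which at a point are proportional to the elasticities.
Buyer share = εs/(εs + |εd|) = 2.8/(2.8 + 3.8) = 14/33; seller share = |εd|/(εs + |εd|) = 19/33.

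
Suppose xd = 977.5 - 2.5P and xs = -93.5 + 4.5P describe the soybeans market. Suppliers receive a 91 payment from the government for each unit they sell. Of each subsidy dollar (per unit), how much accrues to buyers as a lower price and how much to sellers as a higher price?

Buyers gain 58.5 per unit; sellers gain 32.5 per unit

Pre-subsidy: 977.5 - 2.5P = -93.5 + 4.5P gives P* = 153, x* = 595.
With the subsidy, sellers receive Ps = Pb + 91 for each unit, where Pb is the price buyers pay.
Supply in terms of Pb becomes xs = -93.5 + 4.5(Pb + 91) = 316 + 4.5Pb. Setting this equal to demand: 977.5 - 2.5Pb = 316 + 4.5Pb, so Pb = 94.5.
Sellers receive Ps = 94.5 + 91 = 185.5; x' = 977.5 − 2.5·94.5 = 741.25.
Buyers' price falls by P* − Pb = 153 − 94.5 = 58.5; sellers' price rises by Ps − P* = 185.5 − 153 = 32.5.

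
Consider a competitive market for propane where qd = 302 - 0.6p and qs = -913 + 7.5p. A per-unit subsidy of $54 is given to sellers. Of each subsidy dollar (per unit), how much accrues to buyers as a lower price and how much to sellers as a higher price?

Pre-subsidy: 302 - 0.6p = -913 + 7.5p gives p* = 150, q* = 212.
With the subsidy, sellers receive ps = pb + 54 for each unit, where pb is the price buyers pay.
Supply in terms of pb becomes qs = -913 + 7.5(pb + 54) = -508 + 7.5pb. Setting this equal to demand: 302 - 0.6pb = -508 + 7.5pb, so pb = 100.
Sellers receive ps = 100 + 54 = 154; q' = 302 − 0.6·100 = 242.
Buyers' price falls by p* − pb = 150 − 100 = 50; sellers' price rises by ps − p* = 154 − 150 = 4.

Buyers gain $50 per unit; sellers gain $4 per unit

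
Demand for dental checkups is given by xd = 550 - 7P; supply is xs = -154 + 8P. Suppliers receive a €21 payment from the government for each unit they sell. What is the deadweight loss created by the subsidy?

Pre-subsidy: 550 - 7P = -154 + 8P gives P* = 704/15, x* = 3322/15.
With the subsidy, sellers receive Ps = Pb + 21 for each unit, where Pb is the price buyers pay.
Supply in terms of Pb becomes xs = -154 + 8(Pb + 21) = 14 + 8Pb. Setting this equal to demand: 550 - 7Pb = 14 + 8Pb, so Pb = 536/15.
Sellers receive Ps = 536/15 + 21 = 851/15; x' = 550 − 7·(536/15) = 4498/15.
The subsidy expands output by 4498/15 − 3322/15 = 78.4 past the efficient level; on those units the gap between marginal cost and willingness to pay runs from 0 up to 21.
DWL = ½ × 21 × 78.4 = 823.2.

Deadweight loss = €823.2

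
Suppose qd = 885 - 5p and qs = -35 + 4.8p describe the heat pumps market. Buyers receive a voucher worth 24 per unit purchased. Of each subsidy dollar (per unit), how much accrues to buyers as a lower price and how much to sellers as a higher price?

Pre-subsidy: 885 - 5p = -35 + 4.8p gives p* = 4600/49, q* = 20365/49.
With the rebate, buyers effectively pay pb = ps − 24, where ps is the price sellers receive.
Demand in terms of ps becomes qd = 885 − 5(ps − 24) = 1005 - 5ps. Setting this equal to supply: 1005 - 5ps = -35 + 4.8ps, so ps = 5200/49.
Buyers pay pb = 5200/49 − 24 = 4024/49; q' = -35 + 4.8·(5200/49) = 23245/49.
Buyers' price falls by p* − pb = 4600/49 − 4024/49 = 576/49; sellers' price rises by ps − p* = 5200/49 − 4600/49 = 600/49.

Buyers gain 576/49 per unit; sellers gain 600/49 per unit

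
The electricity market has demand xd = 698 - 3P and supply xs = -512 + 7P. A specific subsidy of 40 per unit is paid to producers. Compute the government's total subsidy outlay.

Government cost = 16760

Pre-subsidy: 698 - 3P = -512 + 7P gives P* = 121, x* = 335.
With the subsidy, sellers receive Ps = Pb + 40 for each unit, where Pb is the price buyers pay.
Supply in terms of Pb becomes xs = -512 + 7(Pb + 40) = -232 + 7Pb. Setting this equal to demand: 698 - 3Pb = -232 + 7Pb, so Pb = 93.
Sellers receive Ps = 93 + 40 = 133; x' = 698 − 3·93 = 419.
Government outlay = subsidy × quantity = 40 × 419 = 16760.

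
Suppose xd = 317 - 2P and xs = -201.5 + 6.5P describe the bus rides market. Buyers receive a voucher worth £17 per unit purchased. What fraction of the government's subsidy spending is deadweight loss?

DWL / government spending = 1/17

Pre-subsidy: 317 - 2P = -201.5 + 6.5P gives P* = 61, x* = 195.
With the rebate, buyers effectively pay Pb = Ps − 17, where Ps is the price sellers receive.
Demand in terms of Ps becomes xd = 317 − 2(Ps − 17) = 351 - 2Ps. Setting this equal to supply: 351 - 2Ps = -201.5 + 6.5Ps, so Ps = 65.
Buyers pay Pb = 65 − 17 = 48; x' = -201.5 + 6.5·65 = 221.
ΔCS = ½(195 + 221)(61 − 48) = 2704; ΔPS = ½(195 + 221)(65 − 61) = 832.
Government spending = 17 × 221 = 3757.
DWL = ½ × 17 × (221 − 195) = 221; fraction = 221 / 3757 = 1/17.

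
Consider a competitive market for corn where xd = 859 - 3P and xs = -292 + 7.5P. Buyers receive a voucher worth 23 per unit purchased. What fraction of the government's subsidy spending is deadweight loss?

Pre-subsidy: 859 - 3P = -292 + 7.5P gives P* = 2302/21, x* = 3711/7.
With the rebate, buyers effectively pay Pb = Ps − 23, where Ps is the price sellers receive.
Demand in terms of Ps becomes xd = 859 − 3(Ps − 23) = 928 - 3Ps. Setting this equal to supply: 928 - 3Ps = -292 + 7.5Ps, so Ps = 2440/21.
Buyers pay Pb = 2440/21 − 23 = 1957/21; x' = -292 + 7.5·(2440/21) = 4056/7.
ΔCS = ½(3711/7 + 4056/7)(2302/21 − 1957/21) = 893205/98; ΔPS = ½(3711/7 + 4056/7)(2440/21 − 2302/21) = 178641/49.
Government spending = 23 × 4056/7 = 93288/7.
DWL = ½ × 23 × (4056/7 − 3711/7) = 7935/14; fraction = (7935/14) / (93288/7) = 115/2704.

DWL / government spending = 115/2704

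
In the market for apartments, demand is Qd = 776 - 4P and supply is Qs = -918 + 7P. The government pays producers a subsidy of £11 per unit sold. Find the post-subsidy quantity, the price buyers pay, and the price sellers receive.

Pre-subsidy: 776 - 4P = -918 + 7P gives P* = 154, Q* = 160.
With the subsidy, sellers receive Ps = Pb + 11 for each unit, where Pb is the price buyers pay.
Supply in terms of Pb becomes Qs = -918 + 7(Pb + 11) = -841 + 7Pb. Setting this equal to demand: 776 - 4Pb = -841 + 7Pb, so Pb = 147.
Sellers receive Ps = 147 + 11 = 158; Q' = 776 − 4·147 = 188.

Q' = 188; buyers pay £147; sellers receive £158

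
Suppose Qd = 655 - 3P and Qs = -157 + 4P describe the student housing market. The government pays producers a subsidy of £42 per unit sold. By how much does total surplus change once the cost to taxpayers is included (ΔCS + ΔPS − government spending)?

Pre-subsidy: 655 - 3P = -157 + 4P gives P* = 116, Q* = 307.
With the subsidy, sellers receive Ps = Pb + 42 for each unit, where Pb is the price buyers pay.
Supply in terms of Pb becomes Qs = -157 + 4(Pb + 42) = 11 + 4Pb. Setting this equal to demand: 655 - 3Pb = 11 + 4Pb, so Pb = 92.
Sellers receive Ps = 92 + 42 = 134; Q' = 655 − 3·92 = 379.
ΔCS = ½(307 + 379)(116 − 92) = 8232; ΔPS = ½(307 + 379)(134 − 116) = 6174.
Government spending = 42 × 379 = 15918.
Net change = 8232 + 6174 − 15918 = -1512. The loss equals the DWL triangle ½·42·72.

Net change in total surplus = -£1512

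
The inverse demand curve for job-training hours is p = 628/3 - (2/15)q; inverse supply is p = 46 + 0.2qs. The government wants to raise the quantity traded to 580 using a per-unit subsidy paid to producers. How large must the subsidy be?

At q = 580, from the demand curve buyers pay pb = 628/3 − (2/15)·580 = 132; from the supply curve sellers need ps = 46 + 0.2·580 = 162.
The subsidy must fill the gap: s = ps − pb = 162 − 132 = 30.

Required subsidy s = 30 per unit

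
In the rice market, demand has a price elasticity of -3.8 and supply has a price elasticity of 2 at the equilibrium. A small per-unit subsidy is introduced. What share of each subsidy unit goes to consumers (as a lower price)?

Consumer share = 10/29

For a small subsidy around the equilibrium, the benefit split depends on the relative slopes, which at a point are proportional to the elasticities.
Buyer share = εs/(εs + |εd|) = 2/(2 + 3.8) = 10/29; seller share = |εd|/(εs + |εd|) = 19/29.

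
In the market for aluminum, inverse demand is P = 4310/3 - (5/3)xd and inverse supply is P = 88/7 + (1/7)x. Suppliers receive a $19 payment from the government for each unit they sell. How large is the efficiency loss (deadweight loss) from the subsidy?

Deadweight loss = $99.75

Pre-subsidy: 4310/3 - (5/3)x = 88/7 + (1/7)x gives x* = 787 and P* = 125.
With the subsidy, sellers receive Ps = Pb + 19 for each unit, where Pb is the price buyers pay.
On the curves, Pb = 4310/3 - (5/3)x and Ps = 88/7 + (1/7)x; the wedge Ps − Pb = 19 gives 88/7 + (1/7)x − (4310/3 - (5/3)x) = 19, so x' = 797.5.
Then Pb = 4310/3 − (5/3)·797.5 = 107.5 and Ps = 88/7 + (1/7)·797.5 = 126.5.
The subsidy expands output by 797.5 − 787 = 10.5 past the efficient level; on those units the gap between marginal cost and willingness to pay runs from 0 up to 19.
DWL = ½ × 19 × 10.5 = 99.75.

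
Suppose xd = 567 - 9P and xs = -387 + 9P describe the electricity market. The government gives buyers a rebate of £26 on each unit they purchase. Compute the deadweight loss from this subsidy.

Deadweight loss = £1521

Pre-subsidy: 567 - 9P = -387 + 9P gives P* = 53, x* = 90.
With the rebate, buyers effectively pay Pb = Ps − 26, where Ps is the price sellers receive.
Demand in terms of Ps becomes xd = 567 − 9(Ps − 26) = 801 - 9Ps. Setting this equal to supply: 801 - 9Ps = -387 + 9Ps, so Ps = 66.
Buyers pay Pb = 66 − 26 = 40; x' = -387 + 9·66 = 207.
The subsidy expands output by 207 − 90 = 117 past the efficient level; on those units the gap between marginal cost and willingness to pay runs from 0 up to 26.
DWL = ½ × 26 × 117 = 1521.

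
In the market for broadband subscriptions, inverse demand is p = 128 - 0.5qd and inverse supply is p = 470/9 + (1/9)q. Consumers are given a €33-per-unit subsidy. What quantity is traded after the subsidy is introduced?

q' = 178

Pre-subsidy: 128 - 0.5q = 470/9 + (1/9)q gives q* = 124 and p* = 66.
With the rebate, buyers effectively pay pb = ps − 33, where ps is the price sellers receive.
On the curves, pb = 128 - 0.5q and ps = 470/9 + (1/9)q; the wedge ps − pb = 33 gives 470/9 + (1/9)q − (128 - 0.5q) = 33, so q' = 178.
Then pb = 128 − 0.5·178 = 39 and ps = 470/9 + (1/9)·178 = 72.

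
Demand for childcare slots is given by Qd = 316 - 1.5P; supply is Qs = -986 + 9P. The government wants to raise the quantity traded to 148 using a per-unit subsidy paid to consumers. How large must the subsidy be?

At Q = 148, invert demand for the buyer price: Pb = (316 − 148)/1.5 = 112; invert supply for the seller price: Ps = (148 − (-986))/9 = 126.
The subsidy must fill the gap: s = Ps − Pb = 126 − 112 = 14.

Required subsidy s = 14 per unit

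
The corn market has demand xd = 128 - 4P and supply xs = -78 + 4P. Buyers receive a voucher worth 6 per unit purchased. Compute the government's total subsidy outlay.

Pre-subsidy: 128 - 4P = -78 + 4P gives P* = 25.75, x* = 25.
With the rebate, buyers effectively pay Pb = Ps − 6, where Ps is the price sellers receive.
Demand in terms of Ps becomes xd = 128 − 4(Ps − 6) = 152 - 4Ps. Setting this equal to supply: 152 - 4Ps = -78 + 4Ps, so Ps = 28.75.
Buyers pay Pb = 28.75 − 6 = 22.75; x' = -78 + 4·28.75 = 37.
Government outlay = subsidy × quantity = 6 × 37 = 222.

Government cost = 222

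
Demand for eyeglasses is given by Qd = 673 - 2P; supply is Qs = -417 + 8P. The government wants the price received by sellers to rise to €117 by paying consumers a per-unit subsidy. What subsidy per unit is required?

Required subsidy s = €40 per unit

At a seller price of 117, quantity supplied is -417 + 8·117 = 519.
Buyers absorb 519 only when they pay Pb with 673 − 2·Pb = 519, i.e. Pb = 77.
s = Ps − Pb = 117 − 77 = 40.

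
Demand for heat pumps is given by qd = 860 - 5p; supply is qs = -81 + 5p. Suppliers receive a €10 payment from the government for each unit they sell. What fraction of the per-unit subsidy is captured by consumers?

Consumer share = 0.5

Pre-subsidy: 860 - 5p = -81 + 5p gives p* = 94.1, q* = 389.5.
With the subsidy, sellers receive ps = pb + 10 for each unit, where pb is the price buyers pay.
Supply in terms of pb becomes qs = -81 + 5(pb + 10) = -31 + 5pb. Setting this equal to demand: 860 - 5pb = -31 + 5pb, so pb = 89.1.
Sellers receive ps = 89.1 + 10 = 99.1; q' = 860 − 5·89.1 = 414.5.
Buyers' price falls by p* − pb = 94.1 − 89.1 = 5; sellers' price rises by ps − p* = 99.1 − 94.1 = 5.
So consumers capture 5/10 = 0.5 of each unit of subsidy.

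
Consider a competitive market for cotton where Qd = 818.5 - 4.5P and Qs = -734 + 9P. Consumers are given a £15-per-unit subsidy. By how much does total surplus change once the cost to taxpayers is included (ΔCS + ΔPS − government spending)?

Pre-subsidy: 818.5 - 4.5P = -734 + 9P gives P* = 115, Q* = 301.
With the rebate, buyers effectively pay Pb = Ps − 15, where Ps is the price sellers receive.
Demand in terms of Ps becomes Qd = 818.5 − 4.5(Ps − 15) = 886 - 4.5Ps. Setting this equal to supply: 886 - 4.5Ps = -734 + 9Ps, so Ps = 120.
Buyers pay Pb = 120 − 15 = 105; Q' = -734 + 9·120 = 346.
ΔCS = ½(301 + 346)(115 − 105) = 3235; ΔPS = ½(301 + 346)(120 − 115) = 1617.5.
Government spending = 15 × 346 = 5190.
Net change = 3235 + 1617.5 − 5190 = -337.5. The loss equals the DWL triangle ½·15·45.

Net change in total surplus = -£337.5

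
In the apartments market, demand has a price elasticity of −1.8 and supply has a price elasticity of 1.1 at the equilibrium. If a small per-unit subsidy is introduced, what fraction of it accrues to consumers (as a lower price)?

For a small subsidy around the equilibrium, the benefit split depends on the relative slopes, which at a point are proportional to the elasticities.
Buyer share = εs/(εs + |εd|) = 1.1/(1.1 + 1.8) = 11/29; seller share = |εd|/(εs + |εd|) = 18/29.

Consumer share = 11/29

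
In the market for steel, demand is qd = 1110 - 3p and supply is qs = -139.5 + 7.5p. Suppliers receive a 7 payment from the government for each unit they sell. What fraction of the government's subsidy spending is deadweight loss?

DWL / government spending = 0.009765625

Pre-subsidy: 1110 - 3p = -139.5 + 7.5p gives p* = 119, q* = 753.
With the subsidy, sellers receive ps = pb + 7 for each unit, where pb is the price buyers pay.
Supply in terms of pb becomes qs = -139.5 + 7.5(pb + 7) = -87 + 7.5pb. Setting this equal to demand: 1110 - 3pb = -87 + 7.5pb, so pb = 114.
Sellers receive ps = 114 + 7 = 121; q' = 1110 − 3·114 = 768.
ΔCS = ½(753 + 768)(119 − 114) = 3802.5; ΔPS = ½(753 + 768)(121 − 119) = 1521.
Government spending = 7 × 768 = 5376.
DWL = ½ × 7 × (768 − 753) = 52.5; fraction = 52.5 / 5376 = 0.009765625.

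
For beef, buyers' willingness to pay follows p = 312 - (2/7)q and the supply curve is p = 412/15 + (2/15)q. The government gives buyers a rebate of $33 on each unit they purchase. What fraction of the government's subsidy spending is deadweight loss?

Pre-subsidy: 312 - (2/7)q = 412/15 + (2/15)q gives q* = 679 and p* = 118.
With the rebate, buyers effectively pay pb = ps − 33, where ps is the price sellers receive.
On the curves, pb = 312 - (2/7)q and ps = 412/15 + (2/15)q; the wedge ps − pb = 33 gives 412/15 + (2/15)q − (312 - (2/7)q) = 33, so q' = 757.75.
Then pb = 312 − (2/7)·757.75 = 95.5 and ps = 412/15 + (2/15)·757.75 = 128.5.
ΔCS = ½(679 + 757.75)(118 − 95.5) = 16163.4375; ΔPS = ½(679 + 757.75)(128.5 − 118) = 7542.9375.
Government spending = 33 × 757.75 = 25005.75.
DWL = ½ × 33 × (757.75 − 679) = 1299.375; fraction = 1299.375 / 25005.75 = 45/866.

DWL / government spending = 45/866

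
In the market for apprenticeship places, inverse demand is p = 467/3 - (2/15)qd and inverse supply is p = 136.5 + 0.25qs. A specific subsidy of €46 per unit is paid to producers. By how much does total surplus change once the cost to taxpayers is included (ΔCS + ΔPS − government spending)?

Pre-subsidy: 467/3 - (2/15)q = 136.5 + 0.25q gives q* = 50 and p* = 149.
With the subsidy, sellers receive ps = pb + 46 for each unit, where pb is the price buyers pay.
On the curves, pb = 467/3 - (2/15)q and ps = 136.5 + 0.25q; the wedge ps − pb = 46 gives 136.5 + 0.25q − (467/3 - (2/15)q) = 46, so q' = 170.
Then pb = 467/3 − (2/15)·170 = 133 and ps = 136.5 + 0.25·170 = 179.
ΔCS = ½(50 + 170)(149 − 133) = 1760; ΔPS = ½(50 + 170)(179 − 149) = 3300.
Government spending = 46 × 170 = 7820.
Net change = 1760 + 3300 − 7820 = -2760. The loss equals the DWL triangle ½·46·120.

Net change in total surplus = -€2760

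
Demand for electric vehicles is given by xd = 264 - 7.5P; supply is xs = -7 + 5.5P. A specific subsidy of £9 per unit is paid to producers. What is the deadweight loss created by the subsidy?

Pre-subsidy: 264 - 7.5P = -7 + 5.5P gives P* = 271/13, x* = 2799/26.
With the subsidy, sellers receive Ps = Pb + 9 for each unit, where Pb is the price buyers pay.
Supply in terms of Pb becomes xs = -7 + 5.5(Pb + 9) = 42.5 + 5.5Pb. Setting this equal to demand: 264 - 7.5Pb = 42.5 + 5.5Pb, so Pb = 443/26.
Sellers receive Ps = 443/26 + 9 = 677/26; x' = 264 − 7.5·(443/26) = 7083/52.
The subsidy expands output by 7083/52 − 2799/26 = 1485/52 past the efficient level; on those units the gap between marginal cost and willingness to pay runs from 0 up to 9.
DWL = ½ × 9 × 1485/52 = 13365/104.

Deadweight loss = 13365/104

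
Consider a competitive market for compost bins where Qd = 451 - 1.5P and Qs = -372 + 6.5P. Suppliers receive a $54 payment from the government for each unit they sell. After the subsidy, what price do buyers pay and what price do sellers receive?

Buyers pay $59; sellers receive $113

Pre-subsidy: 451 - 1.5P = -372 + 6.5P gives P* = 102.875, Q* = 296.6875.
With the subsidy, sellers receive Ps = Pb + 54 for each unit, where Pb is the price buyers pay.
Supply in terms of Pb becomes Qs = -372 + 6.5(Pb + 54) = -21 + 6.5Pb. Setting this equal to demand: 451 - 1.5Pb = -21 + 6.5Pb, so Pb = 59.
Sellers receive Ps = 59 + 54 = 113; Q' = 451 − 1.5·59 = 362.5.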